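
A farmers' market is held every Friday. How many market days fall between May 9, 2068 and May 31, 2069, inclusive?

May 9, 2068 is a Wednesday.
The range spans 388 days (inclusive of both endpoints).
388 = 7 × 55 + 3, so there are 55 full weeks plus 3 extra days.
Each full week contributes one Friday: 55 so far.
The 3 extra days are Wednesday, Thursday, Friday — 1 of them qualifies.
Total: 55 + 1 = 56.

56 Fridays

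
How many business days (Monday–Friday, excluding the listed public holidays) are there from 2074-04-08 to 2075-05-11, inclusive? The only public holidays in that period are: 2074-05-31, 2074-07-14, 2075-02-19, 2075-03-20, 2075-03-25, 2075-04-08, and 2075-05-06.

279 business days

2074-04-08 is a Sunday.
The range spans 399 days (inclusive of both endpoints).
399 = 7 × 57, so the span is exactly 57 full weeks.
Each full week contributes 5 weekdays (Mon–Fri): 57 × 5 = 285.
Total: 285.
Holidays: 2074-05-31 (Thu); 2074-07-14 (Sat); 2075-02-19 (Tue); 2075-03-20 (Wed); 2075-03-25 (Mon); 2075-04-08 (Mon); 2075-05-06 (Mon).
6 of the 7 holidays fall on weekdays; the rest are weekends and were already excluded.
Business days: 285 − 6 = 279.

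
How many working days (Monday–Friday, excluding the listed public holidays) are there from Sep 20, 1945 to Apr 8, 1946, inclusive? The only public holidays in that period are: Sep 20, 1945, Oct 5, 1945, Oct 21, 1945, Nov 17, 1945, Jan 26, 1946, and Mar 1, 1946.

Sep 20, 1945 is a Thursday.
The range spans 201 days (inclusive of both endpoints).
201 = 7 × 28 + 5, so there are 28 full weeks plus 5 extra days.
Each full week contributes 5 weekdays (Mon–Fri): 28 × 5 = 140.
The 5 extra days are Thursday, Friday, Saturday, Sunday, Monday — 3 of them qualify.
Total: 140 + 3 = 143.
Holidays: Sep 20, 1945 (Thu); Oct 5, 1945 (Fri); Oct 21, 1945 (Sun); Nov 17, 1945 (Sat); Jan 26, 1946 (Sat); Mar 1, 1946 (Fri).
3 of the 6 holidays fall on weekdays; the rest are weekends and were already excluded.
Business days: 143 − 3 = 140.

140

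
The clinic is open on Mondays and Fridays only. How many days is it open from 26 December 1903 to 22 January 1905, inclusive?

26 December 1903 is a Saturday.
From 26 December 1903 to 22 January 1905 is 394 days inclusive.
394 = 7 × 56 + 2, so there are 56 full weeks plus 2 extra days.
Each full week contributes 2 days from the set (Mon, Fri): 56 × 2 = 112.
The 2 extra days are Saturday, Sunday — none qualify.
Total: 112 + 0 = 112.

112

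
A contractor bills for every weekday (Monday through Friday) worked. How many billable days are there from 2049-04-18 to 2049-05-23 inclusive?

25

2049-04-18 is a Sunday.
The range spans 36 days (inclusive of both endpoints).
36 = 7 × 5 + 1, so there are 5 full weeks plus 1 extra day.
Each full week contributes 5 weekdays (Mon–Fri): 5 × 5 = 25.
The 1 extra day is Sun — none qualify.
Total: 25 + 0 = 25.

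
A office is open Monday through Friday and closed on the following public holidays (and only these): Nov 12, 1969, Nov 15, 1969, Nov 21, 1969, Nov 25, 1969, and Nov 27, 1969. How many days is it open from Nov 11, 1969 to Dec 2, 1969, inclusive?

12

Nov 11, 1969 is a Tuesday.
From Nov 11, 1969 to Dec 2, 1969 is 22 days inclusive.
22 = 7 × 3 + 1, so there are 3 full weeks plus 1 extra day.
Each full week contributes 5 weekdays (Mon–Fri): 3 × 5 = 15.
The 1 extra day is Tue — 1 of them qualifies.
Total: 15 + 1 = 16.
Holidays: Nov 12, 1969 (Wed); Nov 15, 1969 (Sat); Nov 21, 1969 (Fri); Nov 25, 1969 (Tue); Nov 27, 1969 (Thu).
4 of the 5 holidays fall on weekdays; the rest are weekends and were already excluded.
Business days: 16 − 4 = 12.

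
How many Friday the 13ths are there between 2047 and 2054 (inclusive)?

14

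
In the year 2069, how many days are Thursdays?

Jan 1, 2069 is a Tuesday.
The range spans 365 days (inclusive of both endpoints).
365 = 7 × 52 + 1, so there are 52 full weeks plus 1 extra day.
Each full week contributes one Thursday: 52 so far.
The 1 extra day is Tue — none qualify.
Total: 52 + 0 = 52.

52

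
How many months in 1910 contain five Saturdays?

5

A month has five Saturdays exactly when Saturday falls within its first (length − 28) days.
Jan: 31 days, starts Sat → 5 of Sat, Sun, Mon ✓
Feb: 28 days, starts Tue → 5 of (none)
Mar: 31 days, starts Tue → 5 of Tue, Wed, Thu
Apr: 30 days, starts Fri → 5 of Fri, Sat ✓
May: 31 days, starts Sun → 5 of Sun, Mon, Tue
Jun: 30 days, starts Wed → 5 of Wed, Thu
Jul: 31 days, starts Fri → 5 of Fri, Sat, Sun ✓
Aug: 31 days, starts Mon → 5 of Mon, Tue, Wed
Sep: 30 days, starts Thu → 5 of Thu, Fri
Oct: 31 days, starts Sat → 5 of Sat, Sun, Mon ✓
Nov: 30 days, starts Tue → 5 of Tue, Wed
Dec: 31 days, starts Thu → 5 of Thu, Fri, Sat ✓
Months with five Saturdays: Jan, Apr, Jul, Oct, Dec.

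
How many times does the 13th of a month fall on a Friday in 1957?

The 13th falls on a Friday when the month's 13th has weekday Fri.
Jan 13 is Sun; Feb 13 is Wed; Mar 13 is Wed; Apr 13 is Sat; May 13 is Mon; Jun 13 is Thu; Jul 13 is Sat; Aug 13 is Tue; Sep 13 is Fri ✓; Oct 13 is Sun; Nov 13 is Wed; Dec 13 is Fri ✓.
Friday the 13ths: Sep, Dec.

2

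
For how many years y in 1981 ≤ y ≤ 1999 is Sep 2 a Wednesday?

4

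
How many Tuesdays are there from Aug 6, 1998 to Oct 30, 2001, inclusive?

Aug 6, 1998 is a Thursday.
From Aug 6, 1998 to Oct 30, 2001 is 1182 days inclusive.
1182 = 7 × 168 + 6, so there are 168 full weeks plus 6 extra days.
Each full week contributes one Tuesday: 168 so far.
The 6 extra days are Thursday, Friday, Saturday, Sunday, Monday, Tuesday — 1 of them qualifies.
Total: 168 + 1 = 169.

169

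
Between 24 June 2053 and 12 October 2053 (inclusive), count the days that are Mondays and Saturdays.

31

24 June 2053 is a Tuesday.
That's 111 days from start to end, counting both.
111 = 7 × 15 + 6, so there are 15 full weeks plus 6 extra days.
Each full week contributes 2 days from the set (Mon, Sat): 15 × 2 = 30.
The 6 extra days are Tue, Wed, Thu, Fri, Sat, Sun — 1 of them qualifies.
Total: 30 + 1 = 31.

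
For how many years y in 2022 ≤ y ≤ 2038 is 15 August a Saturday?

Day of week of August 15 in each year:
2022: Mon, 2023: Tue, 2024: Thu, 2025: Fri, 2026: Sat ✓, 2027: Sun, 2028: Tue, 2029: Wed, 2030: Thu, 2031: Fri, 2032: Sun, 2033: Mon, 2034: Tue, 2035: Wed, 2036: Fri, 2037: Sat ✓, 2038: Sun
Saturdays: 2026, 2037.

2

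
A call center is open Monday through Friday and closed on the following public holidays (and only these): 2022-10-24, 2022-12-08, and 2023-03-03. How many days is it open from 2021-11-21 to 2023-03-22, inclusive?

345 business days

2021-11-21 is a Sunday.
That's 487 days from start to end, counting both.
487 = 7 × 69 + 4, so there are 69 full weeks plus 4 extra days.
Each full week contributes 5 weekdays (Mon–Fri): 69 × 5 = 345.
The 4 extra days are Sunday, Monday, Tuesday, Wednesday — 3 of them qualify.
Total: 345 + 3 = 348.
Holidays: 2022-10-24 (Mon); 2022-12-08 (Thu); 2023-03-03 (Fri).
All 3 holidays fall on weekdays, so subtract 3.
Business days: 348 − 3 = 345.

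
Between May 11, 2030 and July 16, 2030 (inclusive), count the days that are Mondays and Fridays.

19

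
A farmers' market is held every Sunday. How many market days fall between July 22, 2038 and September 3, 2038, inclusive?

6

July 22, 2038 is a Thursday.
From July 22, 2038 to September 3, 2038 is 44 days inclusive.
44 = 7 × 6 + 2, so there are 6 full weeks plus 2 extra days.
Each full week contributes one Sunday: 6 so far.
The 2 extra days are Thu, Fri — none qualify.
Total: 6 + 0 = 6.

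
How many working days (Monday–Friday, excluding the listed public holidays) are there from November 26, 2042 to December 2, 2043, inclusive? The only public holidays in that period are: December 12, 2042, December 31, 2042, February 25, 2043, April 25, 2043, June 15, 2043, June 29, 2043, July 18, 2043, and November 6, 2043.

260 working days

November 26, 2042 is a Wednesday.
The range spans 372 days (inclusive of both endpoints).
372 = 7 × 53 + 1, so there are 53 full weeks plus 1 extra day.
Each full week contributes 5 weekdays (Mon–Fri): 53 × 5 = 265.
The 1 extra day is Wednesday — 1 of them qualifies.
Total: 265 + 1 = 266.
Holidays: December 12, 2042 (Fri); December 31, 2042 (Wed); February 25, 2043 (Wed); April 25, 2043 (Sat); June 15, 2043 (Mon); June 29, 2043 (Mon); July 18, 2043 (Sat); November 6, 2043 (Fri).
6 of the 8 holidays fall on weekdays; the rest are weekends and were already excluded.
Business days: 266 − 6 = 260.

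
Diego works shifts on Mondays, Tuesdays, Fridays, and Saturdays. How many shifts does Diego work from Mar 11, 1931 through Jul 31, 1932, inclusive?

Mar 11, 1931 is a Wednesday.
The range spans 509 days (inclusive of both endpoints).
509 = 7 × 72 + 5, so there are 72 full weeks plus 5 extra days.
Each full week contributes 4 days from the set (Mon, Tue, Fri, Sat): 72 × 4 = 288.
The 5 extra days are Wed, Thu, Fri, Sat, Sun — 2 of them qualify.
Total: 288 + 2 = 290.

290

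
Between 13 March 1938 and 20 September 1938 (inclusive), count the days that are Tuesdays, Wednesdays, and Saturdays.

82

13 March 1938 is a Sunday.
The range spans 192 days (inclusive of both endpoints).
192 = 7 × 27 + 3, so there are 27 full weeks plus 3 extra days.
Each full week contributes 3 days from the set (Tue, Wed, Sat): 27 × 3 = 81.
The 3 extra days are Sun, Mon, Tue — 1 of them qualifies.
Total: 81 + 1 = 82.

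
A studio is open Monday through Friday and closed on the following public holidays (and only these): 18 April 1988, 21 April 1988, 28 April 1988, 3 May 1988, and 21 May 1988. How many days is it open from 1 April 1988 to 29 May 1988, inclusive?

1 April 1988 is a Friday.
That's 59 days from start to end, counting both.
59 = 7 × 8 + 3, so there are 8 full weeks plus 3 extra days.
Each full week contributes 5 weekdays (Mon–Fri): 8 × 5 = 40.
The 3 extra days are Fri, Sat, Sun — 1 of them qualifies.
Total: 40 + 1 = 41.
Holidays: 18 April 1988 (Mon); 21 April 1988 (Thu); 28 April 1988 (Thu); 3 May 1988 (Tue); 21 May 1988 (Sat).
4 of the 5 holidays fall on weekdays; the rest are weekends and were already excluded.
Business days: 41 − 4 = 37.

37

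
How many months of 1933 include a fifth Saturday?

4

A month has five Saturdays exactly when Saturday falls within its first (length − 28) days.
Jan: 31 days, starts Sun → 5 of Sun, Mon, Tue
Feb: 28 days, starts Wed → 5 of (none)
Mar: 31 days, starts Wed → 5 of Wed, Thu, Fri
Apr: 30 days, starts Sat → 5 of Sat, Sun ✓
May: 31 days, starts Mon → 5 of Mon, Tue, Wed
Jun: 30 days, starts Thu → 5 of Thu, Fri
Jul: 31 days, starts Sat → 5 of Sat, Sun, Mon ✓
Aug: 31 days, starts Tue → 5 of Tue, Wed, Thu
Sep: 30 days, starts Fri → 5 of Fri, Sat ✓
Oct: 31 days, starts Sun → 5 of Sun, Mon, Tue
Nov: 30 days, starts Wed → 5 of Wed, Thu
Dec: 31 days, starts Fri → 5 of Fri, Sat, Sun ✓
Months with five Saturdays: Apr, Jul, Sep, Dec.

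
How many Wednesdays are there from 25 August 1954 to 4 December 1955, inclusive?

25 August 1954 is a Wednesday.
The range spans 467 days (inclusive of both endpoints).
467 = 7 × 66 + 5, so there are 66 full weeks plus 5 extra days.
Each full week contributes one Wednesday: 66 so far.
The 5 extra days are Wednesday, Thursday, Friday, Saturday, Sunday — 1 of them qualifies.
Total: 66 + 1 = 67.

67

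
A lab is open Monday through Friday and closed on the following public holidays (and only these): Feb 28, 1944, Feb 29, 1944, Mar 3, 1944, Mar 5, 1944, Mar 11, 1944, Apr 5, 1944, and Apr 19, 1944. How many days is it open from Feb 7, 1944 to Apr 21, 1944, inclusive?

50 working days

Feb 7, 1944 is a Monday.
The range spans 75 days (inclusive of both endpoints).
75 = 7 × 10 + 5, so there are 10 full weeks plus 5 extra days.
Each full week contributes 5 weekdays (Mon–Fri): 10 × 5 = 50.
The 5 extra days are Mon, Tue, Wed, Thu, Fri — 5 of them qualify.
Total: 50 + 5 = 55.
Holidays: Feb 28, 1944 (Mon); Feb 29, 1944 (Tue); Mar 3, 1944 (Fri); Mar 5, 1944 (Sun); Mar 11, 1944 (Sat); Apr 5, 1944 (Wed); Apr 19, 1944 (Wed).
5 of the 7 holidays fall on weekdays; the rest are weekends and were already excluded.
Business days: 55 − 5 = 50.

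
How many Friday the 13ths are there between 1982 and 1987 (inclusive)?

Friday-the-13ths by year:
1982: Aug
1983: May
1984: Jan, Apr, Jul
1985: Sep, Dec
1986: Jun
1987: Feb, Mar, Nov

11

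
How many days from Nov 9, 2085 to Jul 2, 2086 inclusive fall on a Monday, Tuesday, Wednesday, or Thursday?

Nov 9, 2085 is a Friday.
That's 236 days from start to end, counting both.
236 = 7 × 33 + 5, so there are 33 full weeks plus 5 extra days.
Each full week contributes 4 days from the set (Mon, Tue, Wed, Thu): 33 × 4 = 132.
The 5 extra days are Fri, Sat, Sun, Mon, Tue — 2 of them qualify.
Total: 132 + 2 = 134.

134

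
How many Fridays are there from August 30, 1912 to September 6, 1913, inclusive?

54 Fridays

August 30, 1912 is a Friday.
The range spans 373 days (inclusive of both endpoints).
373 = 7 × 53 + 2, so there are 53 full weeks plus 2 extra days.
Each full week contributes one Friday: 53 so far.
The 2 extra days are Fri, Sat — 1 of them qualifies.
Total: 53 + 1 = 54.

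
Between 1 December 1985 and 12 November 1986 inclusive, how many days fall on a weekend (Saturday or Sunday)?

1 December 1985 is a Sunday.
The range spans 347 days (inclusive of both endpoints).
347 = 7 × 49 + 4, so there are 49 full weeks plus 4 extra days.
Each full week contributes 2 weekend days (Sat, Sun): 49 × 2 = 98.
The 4 extra days are Sun, Mon, Tue, Wed — 1 of them qualifies.
Total: 98 + 1 = 99.

99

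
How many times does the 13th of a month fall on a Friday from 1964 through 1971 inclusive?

13

Friday-the-13ths by year:
1964: Mar, Nov
1965: Aug
1966: May
1967: Jan, Oct
1968: Sep, Dec
1969: Jun
1970: Feb, Mar, Nov
1971: Aug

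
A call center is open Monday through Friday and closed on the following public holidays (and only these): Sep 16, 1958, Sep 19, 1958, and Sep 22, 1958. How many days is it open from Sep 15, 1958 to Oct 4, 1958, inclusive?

12

Sep 15, 1958 is a Monday.
From Sep 15, 1958 to Oct 4, 1958 is 20 days inclusive.
20 = 7 × 2 + 6, so there are 2 full weeks plus 6 extra days.
Each full week contributes 5 weekdays (Mon–Fri): 2 × 5 = 10.
The 6 extra days are Monday, Tuesday, Wednesday, Thursday, Friday, Saturday — 5 of them qualify.
Total: 10 + 5 = 15.
Holidays: Sep 16, 1958 (Tue); Sep 19, 1958 (Fri); Sep 22, 1958 (Mon).
All 3 holidays fall on weekdays, so subtract 3.
Business days: 15 − 3 = 12.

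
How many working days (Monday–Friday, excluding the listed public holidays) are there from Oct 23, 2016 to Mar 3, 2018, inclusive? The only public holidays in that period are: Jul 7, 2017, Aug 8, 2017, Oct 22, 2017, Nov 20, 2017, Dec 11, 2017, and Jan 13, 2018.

Oct 23, 2016 is a Sunday.
The range spans 497 days (inclusive of both endpoints).
497 = 7 × 71, so the span is exactly 71 full weeks.
Each full week contributes 5 weekdays (Mon–Fri): 71 × 5 = 355.
Total: 355.
Holidays: Jul 7, 2017 (Fri); Aug 8, 2017 (Tue); Oct 22, 2017 (Sun); Nov 20, 2017 (Mon); Dec 11, 2017 (Mon); Jan 13, 2018 (Sat).
4 of the 6 holidays fall on weekdays; the rest are weekends and were already excluded.
Business days: 355 − 4 = 351.

351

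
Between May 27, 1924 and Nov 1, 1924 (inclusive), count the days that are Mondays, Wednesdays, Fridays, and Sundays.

90

May 27, 1924 is a Tuesday.
From May 27, 1924 to Nov 1, 1924 is 159 days inclusive.
159 = 7 × 22 + 5, so there are 22 full weeks plus 5 extra days.
Each full week contributes 4 days from the set (Mon, Wed, Fri, Sun): 22 × 4 = 88.
The 5 extra days are Tue, Wed, Thu, Fri, Sat — 2 of them qualify.
Total: 88 + 2 = 90.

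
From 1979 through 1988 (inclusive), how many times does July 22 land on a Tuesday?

2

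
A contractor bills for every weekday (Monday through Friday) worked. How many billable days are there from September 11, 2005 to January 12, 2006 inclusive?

89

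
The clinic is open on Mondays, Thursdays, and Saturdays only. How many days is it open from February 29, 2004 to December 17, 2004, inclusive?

February 29, 2004 is a Sunday.
The range spans 293 days (inclusive of both endpoints).
293 = 7 × 41 + 6, so there are 41 full weeks plus 6 extra days.
Each full week contributes 3 days from the set (Mon, Thu, Sat): 41 × 3 = 123.
The 6 extra days are Sun, Mon, Tue, Wed, Thu, Fri — 2 of them qualify.
Total: 123 + 2 = 125.

125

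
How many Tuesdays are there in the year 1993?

52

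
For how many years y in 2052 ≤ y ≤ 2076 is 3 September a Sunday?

3

Day of week of September 3 in each year:
2052: Tue, 2053: Wed, 2054: Thu, 2055: Fri, 2056: Sun ✓, 2057: Mon, 2058: Tue, 2059: Wed, 2060: Fri, 2061: Sat, 2062: Sun ✓, 2063: Mon, 2064: Wed, 2065: Thu, 2066: Fri, 2067: Sat, 2068: Mon, 2069: Tue, 2070: Wed, 2071: Thu, 2072: Sat, 2073: Sun ✓, 2074: Mon, 2075: Tue, 2076: Thu
Sundays: 2056, 2062, 2073.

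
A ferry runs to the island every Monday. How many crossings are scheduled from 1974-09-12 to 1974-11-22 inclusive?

10

1974-09-12 is a Thursday.
That's 72 days from start to end, counting both.
72 = 7 × 10 + 2, so there are 10 full weeks plus 2 extra days.
Each full week contributes one Monday: 10 so far.
The 2 extra days are Thu, Fri — none qualify.
Total: 10 + 0 = 10.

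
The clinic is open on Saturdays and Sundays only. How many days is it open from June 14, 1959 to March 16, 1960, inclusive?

June 14, 1959 is a Sunday.
The range spans 277 days (inclusive of both endpoints).
277 = 7 × 39 + 4, so there are 39 full weeks plus 4 extra days.
Each full week contributes 2 days from the set (Sat, Sun): 39 × 2 = 78.
The 4 extra days are Sun, Mon, Tue, Wed — 1 of them qualifies.
Total: 78 + 1 = 79.

79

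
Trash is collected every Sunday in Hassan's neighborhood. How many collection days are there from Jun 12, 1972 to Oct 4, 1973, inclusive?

68

Jun 12, 1972 is a Monday.
That's 480 days from start to end, counting both.
480 = 7 × 68 + 4, so there are 68 full weeks plus 4 extra days.
Each full week contributes one Sunday: 68 so far.
The 4 extra days are Mon, Tue, Wed, Thu — none qualify.
Total: 68 + 0 = 68.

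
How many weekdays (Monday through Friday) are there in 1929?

1 January 1929 is a Tuesday.
The range spans 365 days (inclusive of both endpoints).
365 = 7 × 52 + 1, so there are 52 full weeks plus 1 extra day.
Each full week contributes 5 weekdays (Mon–Fri): 52 × 5 = 260.
The 1 extra day is Tue — 1 of them qualifies.
Total: 260 + 1 = 261.

261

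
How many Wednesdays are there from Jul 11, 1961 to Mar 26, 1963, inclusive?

89

Jul 11, 1961 is a Tuesday.
The range spans 624 days (inclusive of both endpoints).
624 = 7 × 89 + 1, so there are 89 full weeks plus 1 extra day.
Each full week contributes one Wednesday: 89 so far.
The 1 extra day is Tue — none qualify.
Total: 89 + 0 = 89.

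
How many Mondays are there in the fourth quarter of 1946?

13

October 1, 1946 is a Tuesday.
That's 92 days from start to end, counting both.
92 = 7 × 13 + 1, so there are 13 full weeks plus 1 extra day.
Each full week contributes one Monday: 13 so far.
The 1 extra day is Tuesday — none qualify.
Total: 13 + 0 = 13.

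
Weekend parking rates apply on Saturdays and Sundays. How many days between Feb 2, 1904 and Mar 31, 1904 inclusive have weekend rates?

16

Feb 2, 1904 is a Tuesday.
From Feb 2, 1904 to Mar 31, 1904 is 59 days inclusive.
59 = 7 × 8 + 3, so there are 8 full weeks plus 3 extra days.
Each full week contributes 2 weekend days (Sat, Sun): 8 × 2 = 16.
The 3 extra days are Tue, Wed, Thu — none qualify.
Total: 16 + 0 = 16.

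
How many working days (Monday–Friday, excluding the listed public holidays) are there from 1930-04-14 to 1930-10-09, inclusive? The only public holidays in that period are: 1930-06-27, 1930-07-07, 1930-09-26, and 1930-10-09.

125

1930-04-14 is a Monday.
From 1930-04-14 to 1930-10-09 is 179 days inclusive.
179 = 7 × 25 + 4, so there are 25 full weeks plus 4 extra days.
Each full week contributes 5 weekdays (Mon–Fri): 25 × 5 = 125.
The 4 extra days are Mon, Tue, Wed, Thu — 4 of them qualify.
Total: 125 + 4 = 129.
Holidays: 1930-06-27 (Fri); 1930-07-07 (Mon); 1930-09-26 (Fri); 1930-10-09 (Thu).
All 4 holidays fall on weekdays, so subtract 4.
Business days: 129 − 4 = 125.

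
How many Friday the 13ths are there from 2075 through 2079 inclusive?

8

Friday-the-13ths by year:
2075: Sep, Dec
2076: Mar, Nov
2077: Aug
2078: May
2079: Jan, Oct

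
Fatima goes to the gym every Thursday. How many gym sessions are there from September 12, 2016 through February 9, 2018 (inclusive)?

74

September 12, 2016 is a Monday.
That's 516 days from start to end, counting both.
516 = 7 × 73 + 5, so there are 73 full weeks plus 5 extra days.
Each full week contributes one Thursday: 73 so far.
The 5 extra days are Monday, Tuesday, Wednesday, Thursday, Friday — 1 of them qualifies.
Total: 73 + 1 = 74.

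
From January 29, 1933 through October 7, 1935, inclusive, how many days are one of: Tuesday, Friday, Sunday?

421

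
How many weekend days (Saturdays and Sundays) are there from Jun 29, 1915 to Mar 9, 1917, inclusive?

176

Jun 29, 1915 is a Tuesday.
That's 620 days from start to end, counting both.
620 = 7 × 88 + 4, so there are 88 full weeks plus 4 extra days.
Each full week contributes 2 weekend days (Sat, Sun): 88 × 2 = 176.
The 4 extra days are Tue, Wed, Thu, Fri — none qualify.
Total: 176 + 0 = 176.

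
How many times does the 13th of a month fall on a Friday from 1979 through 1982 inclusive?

7

Friday-the-13ths by year:
1979: Apr, Jul
1980: Jun
1981: Feb, Mar, Nov
1982: Aug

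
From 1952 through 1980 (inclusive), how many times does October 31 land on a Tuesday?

Day of week of October 31 in each year:
1952: Fri, 1953: Sat, 1954: Sun, 1955: Mon, 1956: Wed, 1957: Thu, 1958: Fri, 1959: Sat, 1960: Mon, 1961: Tue ✓, 1962: Wed, 1963: Thu, 1964: Sat, 1965: Sun, 1966: Mon, 1967: Tue ✓, 1968: Thu, 1969: Fri, 1970: Sat, 1971: Sun, 1972: Tue ✓, 1973: Wed, 1974: Thu, 1975: Fri, 1976: Sun, 1977: Mon, 1978: Tue ✓, 1979: Wed, 1980: Fri
Tuesdays: 1961, 1967, 1972, 1978.

4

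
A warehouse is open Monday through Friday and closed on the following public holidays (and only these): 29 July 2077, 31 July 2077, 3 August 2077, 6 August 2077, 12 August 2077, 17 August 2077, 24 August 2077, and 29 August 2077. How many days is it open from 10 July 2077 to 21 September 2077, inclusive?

10 July 2077 is a Saturday.
That's 74 days from start to end, counting both.
74 = 7 × 10 + 4, so there are 10 full weeks plus 4 extra days.
Each full week contributes 5 weekdays (Mon–Fri): 10 × 5 = 50.
The 4 extra days are Sat, Sun, Mon, Tue — 2 of them qualify.
Total: 50 + 2 = 52.
Holidays: 29 July 2077 (Thu); 31 July 2077 (Sat); 3 August 2077 (Tue); 6 August 2077 (Fri); 12 August 2077 (Thu); 17 August 2077 (Tue); 24 August 2077 (Tue); 29 August 2077 (Sun).
6 of the 8 holidays fall on weekdays; the rest are weekends and were already excluded.
Business days: 52 − 6 = 46.

46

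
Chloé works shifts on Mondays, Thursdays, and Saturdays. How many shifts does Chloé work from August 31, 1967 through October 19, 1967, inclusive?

22

August 31, 1967 is a Thursday.
From August 31, 1967 to October 19, 1967 is 50 days inclusive.
50 = 7 × 7 + 1, so there are 7 full weeks plus 1 extra day.
Each full week contributes 3 days from the set (Mon, Thu, Sat): 7 × 3 = 21.
The 1 extra day is Thu — 1 of them qualifies.
Total: 21 + 1 = 22.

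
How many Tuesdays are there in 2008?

53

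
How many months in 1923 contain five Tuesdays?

A month has five Tuesdays exactly when Tuesday falls within its first (length − 28) days.
Jan: 31 days, starts Mon → 5 of Mon, Tue, Wed ✓
Feb: 28 days, starts Thu → 5 of (none)
Mar: 31 days, starts Thu → 5 of Thu, Fri, Sat
Apr: 30 days, starts Sun → 5 of Sun, Mon
May: 31 days, starts Tue → 5 of Tue, Wed, Thu ✓
Jun: 30 days, starts Fri → 5 of Fri, Sat
Jul: 31 days, starts Sun → 5 of Sun, Mon, Tue ✓
Aug: 31 days, starts Wed → 5 of Wed, Thu, Fri
Sep: 30 days, starts Sat → 5 of Sat, Sun
Oct: 31 days, starts Mon → 5 of Mon, Tue, Wed ✓
Nov: 30 days, starts Thu → 5 of Thu, Fri
Dec: 31 days, starts Sat → 5 of Sat, Sun, Mon
Months with five Tuesdays: Jan, May, Jul, Oct.

4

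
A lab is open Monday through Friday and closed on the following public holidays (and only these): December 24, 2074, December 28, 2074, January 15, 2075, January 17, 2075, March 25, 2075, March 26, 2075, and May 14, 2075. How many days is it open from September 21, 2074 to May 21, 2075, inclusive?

166 working days

September 21, 2074 is a Friday.
The range spans 243 days (inclusive of both endpoints).
243 = 7 × 34 + 5, so there are 34 full weeks plus 5 extra days.
Each full week contributes 5 weekdays (Mon–Fri): 34 × 5 = 170.
The 5 extra days are Fri, Sat, Sun, Mon, Tue — 3 of them qualify.
Total: 170 + 3 = 173.
Holidays: December 24, 2074 (Mon); December 28, 2074 (Fri); January 15, 2075 (Tue); January 17, 2075 (Thu); March 25, 2075 (Mon); March 26, 2075 (Tue); May 14, 2075 (Tue).
All 7 holidays fall on weekdays, so subtract 7.
Business days: 173 − 7 = 166.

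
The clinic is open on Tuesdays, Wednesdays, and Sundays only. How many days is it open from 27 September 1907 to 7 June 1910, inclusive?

422

27 September 1907 is a Friday.
From 27 September 1907 to 7 June 1910 is 985 days inclusive.
985 = 7 × 140 + 5, so there are 140 full weeks plus 5 extra days.
Each full week contributes 3 days from the set (Tue, Wed, Sun): 140 × 3 = 420.
The 5 extra days are Friday, Saturday, Sunday, Monday, Tuesday — 2 of them qualify.
Total: 420 + 2 = 422.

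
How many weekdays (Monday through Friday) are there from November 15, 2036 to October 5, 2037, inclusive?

November 15, 2036 is a Saturday.
That's 325 days from start to end, counting both.
325 = 7 × 46 + 3, so there are 46 full weeks plus 3 extra days.
Each full week contributes 5 weekdays (Mon–Fri): 46 × 5 = 230.
The 3 extra days are Saturday, Sunday, Monday — 1 of them qualifies.
Total: 230 + 1 = 231.

231 weekdays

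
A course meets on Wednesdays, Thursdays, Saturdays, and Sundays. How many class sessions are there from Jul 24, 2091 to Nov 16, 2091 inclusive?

66

Jul 24, 2091 is a Tuesday.
From Jul 24, 2091 to Nov 16, 2091 is 116 days inclusive.
116 = 7 × 16 + 4, so there are 16 full weeks plus 4 extra days.
Each full week contributes 4 days from the set (Wed, Thu, Sat, Sun): 16 × 4 = 64.
The 4 extra days are Tuesday, Wednesday, Thursday, Friday — 2 of them qualify.
Total: 64 + 2 = 66.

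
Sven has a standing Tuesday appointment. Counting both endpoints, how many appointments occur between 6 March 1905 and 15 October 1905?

32 Tuesdays

6 March 1905 is a Monday.
From 6 March 1905 to 15 October 1905 is 224 days inclusive.
224 = 7 × 32, so the span is exactly 32 full weeks.
Each full week contributes one Tuesday: 32 so far.
Total: 32.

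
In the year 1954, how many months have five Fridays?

A month has five Fridays exactly when Friday falls within its first (length − 28) days.
Jan: 31 days, starts Fri → 5 of Fri, Sat, Sun ✓
Feb: 28 days, starts Mon → 5 of (none)
Mar: 31 days, starts Mon → 5 of Mon, Tue, Wed
Apr: 30 days, starts Thu → 5 of Thu, Fri ✓
May: 31 days, starts Sat → 5 of Sat, Sun, Mon
Jun: 30 days, starts Tue → 5 of Tue, Wed
Jul: 31 days, starts Thu → 5 of Thu, Fri, Sat ✓
Aug: 31 days, starts Sun → 5 of Sun, Mon, Tue
Sep: 30 days, starts Wed → 5 of Wed, Thu
Oct: 31 days, starts Fri → 5 of Fri, Sat, Sun ✓
Nov: 30 days, starts Mon → 5 of Mon, Tue
Dec: 31 days, starts Wed → 5 of Wed, Thu, Fri ✓
Months with five Fridays: Jan, Apr, Jul, Oct, Dec.

5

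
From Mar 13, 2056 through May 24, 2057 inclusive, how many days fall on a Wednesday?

63 Wednesdays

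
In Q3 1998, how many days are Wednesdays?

July 1, 1998 is a Wednesday.
The range spans 92 days (inclusive of both endpoints).
92 = 7 × 13 + 1, so there are 13 full weeks plus 1 extra day.
Each full week contributes one Wednesday: 13 so far.
The 1 extra day is Wednesday — 1 of them qualifies.
Total: 13 + 1 = 14.

14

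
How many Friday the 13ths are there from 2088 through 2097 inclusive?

Friday-the-13ths by year:
2088: Feb, Aug
2089: May
2090: Jan, Oct
2091: Apr, Jul
2092: Jun
2093: Feb, Mar, Nov
2094: Aug
2095: May
2096: Jan, Apr, Jul
2097: Sep, Dec

18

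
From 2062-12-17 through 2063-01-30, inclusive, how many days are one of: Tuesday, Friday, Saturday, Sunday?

26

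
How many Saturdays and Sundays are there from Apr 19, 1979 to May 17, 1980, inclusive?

Apr 19, 1979 is a Thursday.
From Apr 19, 1979 to May 17, 1980 is 395 days inclusive.
395 = 7 × 56 + 3, so there are 56 full weeks plus 3 extra days.
Each full week contributes 2 weekend days (Sat, Sun): 56 × 2 = 112.
The 3 extra days are Thu, Fri, Sat — 1 of them qualifies.
Total: 112 + 1 = 113.

113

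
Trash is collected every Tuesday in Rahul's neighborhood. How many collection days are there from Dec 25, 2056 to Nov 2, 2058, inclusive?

Dec 25, 2056 is a Monday.
That's 678 days from start to end, counting both.
678 = 7 × 96 + 6, so there are 96 full weeks plus 6 extra days.
Each full week contributes one Tuesday: 96 so far.
The 6 extra days are Monday, Tuesday, Wednesday, Thursday, Friday, Saturday — 1 of them qualifies.
Total: 96 + 1 = 97.

97 Tuesdays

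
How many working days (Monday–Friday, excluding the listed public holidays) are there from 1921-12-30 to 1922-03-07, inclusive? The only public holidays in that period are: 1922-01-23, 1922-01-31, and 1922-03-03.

1921-12-30 is a Friday.
That's 68 days from start to end, counting both.
68 = 7 × 9 + 5, so there are 9 full weeks plus 5 extra days.
Each full week contributes 5 weekdays (Mon–Fri): 9 × 5 = 45.
The 5 extra days are Friday, Saturday, Sunday, Monday, Tuesday — 3 of them qualify.
Total: 45 + 3 = 48.
Holidays: 1922-01-23 (Mon); 1922-01-31 (Tue); 1922-03-03 (Fri).
All 3 holidays fall on weekdays, so subtract 3.
Business days: 48 − 3 = 45.

45 working days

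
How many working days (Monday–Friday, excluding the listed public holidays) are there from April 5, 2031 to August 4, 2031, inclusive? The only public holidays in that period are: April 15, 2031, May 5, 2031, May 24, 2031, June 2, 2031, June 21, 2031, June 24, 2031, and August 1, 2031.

April 5, 2031 is a Saturday.
That's 122 days from start to end, counting both.
122 = 7 × 17 + 3, so there are 17 full weeks plus 3 extra days.
Each full week contributes 5 weekdays (Mon–Fri): 17 × 5 = 85.
The 3 extra days are Saturday, Sunday, Monday — 1 of them qualifies.
Total: 85 + 1 = 86.
Holidays: April 15, 2031 (Tue); May 5, 2031 (Mon); May 24, 2031 (Sat); June 2, 2031 (Mon); June 21, 2031 (Sat); June 24, 2031 (Tue); August 1, 2031 (Fri).
5 of the 7 holidays fall on weekdays; the rest are weekends and were already excluded.
Business days: 86 − 5 = 81.

81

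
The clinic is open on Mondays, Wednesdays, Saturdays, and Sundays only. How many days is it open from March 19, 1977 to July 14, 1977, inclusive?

March 19, 1977 is a Saturday.
The range spans 118 days (inclusive of both endpoints).
118 = 7 × 16 + 6, so there are 16 full weeks plus 6 extra days.
Each full week contributes 4 days from the set (Mon, Wed, Sat, Sun): 16 × 4 = 64.
The 6 extra days are Saturday, Sunday, Monday, Tuesday, Wednesday, Thursday — 4 of them qualify.
Total: 64 + 4 = 68.

68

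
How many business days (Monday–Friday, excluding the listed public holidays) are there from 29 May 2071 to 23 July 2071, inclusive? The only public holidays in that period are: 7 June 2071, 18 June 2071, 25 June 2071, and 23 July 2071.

29 May 2071 is a Friday.
From 29 May 2071 to 23 July 2071 is 56 days inclusive.
56 = 7 × 8, so the span is exactly 8 full weeks.
Each full week contributes 5 weekdays (Mon–Fri): 8 × 5 = 40.
Total: 40.
Holidays: 7 June 2071 (Sun); 18 June 2071 (Thu); 25 June 2071 (Thu); 23 July 2071 (Thu).
3 of the 4 holidays fall on weekdays; the rest are weekends and were already excluded.
Business days: 40 − 3 = 37.

37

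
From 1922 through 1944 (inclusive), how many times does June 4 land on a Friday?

3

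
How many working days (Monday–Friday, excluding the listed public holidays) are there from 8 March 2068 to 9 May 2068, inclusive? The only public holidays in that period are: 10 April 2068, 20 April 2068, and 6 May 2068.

43 working days

8 March 2068 is a Thursday.
That's 63 days from start to end, counting both.
63 = 7 × 9, so the span is exactly 9 full weeks.
Each full week contributes 5 weekdays (Mon–Fri): 9 × 5 = 45.
Holidays: 10 April 2068 (Tue); 20 April 2068 (Fri); 6 May 2068 (Sun).
2 of the 3 holidays fall on weekdays; the rest are weekends and were already excluded.
Business days: 45 − 2 = 43.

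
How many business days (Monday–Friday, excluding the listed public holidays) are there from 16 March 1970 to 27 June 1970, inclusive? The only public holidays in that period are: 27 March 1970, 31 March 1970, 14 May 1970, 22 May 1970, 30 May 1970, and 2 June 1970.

70

16 March 1970 is a Monday.
From 16 March 1970 to 27 June 1970 is 104 days inclusive.
104 = 7 × 14 + 6, so there are 14 full weeks plus 6 extra days.
Each full week contributes 5 weekdays (Mon–Fri): 14 × 5 = 70.
The 6 extra days are Mon, Tue, Wed, Thu, Fri, Sat — 5 of them qualify.
Total: 70 + 5 = 75.
Holidays: 27 March 1970 (Fri); 31 March 1970 (Tue); 14 May 1970 (Thu); 22 May 1970 (Fri); 30 May 1970 (Sat); 2 June 1970 (Tue).
5 of the 6 holidays fall on weekdays; the rest are weekends and were already excluded.
Business days: 75 − 5 = 70.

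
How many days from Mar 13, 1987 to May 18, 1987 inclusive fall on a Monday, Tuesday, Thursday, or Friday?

Mar 13, 1987 is a Friday.
That's 67 days from start to end, counting both.
67 = 7 × 9 + 4, so there are 9 full weeks plus 4 extra days.
Each full week contributes 4 days from the set (Mon, Tue, Thu, Fri): 9 × 4 = 36.
The 4 extra days are Fri, Sat, Sun, Mon — 2 of them qualify.
Total: 36 + 2 = 38.

38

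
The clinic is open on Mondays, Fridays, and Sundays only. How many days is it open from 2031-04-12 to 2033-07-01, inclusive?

2031-04-12 is a Saturday.
That's 812 days from start to end, counting both.
812 = 7 × 116, so the span is exactly 116 full weeks.
Each full week contributes 3 days from the set (Mon, Fri, Sun): 116 × 3 = 348.
Total: 348.

348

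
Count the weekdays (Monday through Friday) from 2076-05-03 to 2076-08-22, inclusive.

2076-05-03 is a Sunday.
From 2076-05-03 to 2076-08-22 is 112 days inclusive.
112 = 7 × 16, so the span is exactly 16 full weeks.
Each full week contributes 5 weekdays (Mon–Fri): 16 × 5 = 80.
Total: 80.

80 weekdays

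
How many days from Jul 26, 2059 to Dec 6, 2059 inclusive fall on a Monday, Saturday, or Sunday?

58

Jul 26, 2059 is a Saturday.
The range spans 134 days (inclusive of both endpoints).
134 = 7 × 19 + 1, so there are 19 full weeks plus 1 extra day.
Each full week contributes 3 days from the set (Mon, Sat, Sun): 19 × 3 = 57.
The 1 extra day is Sat — 1 of them qualifies.
Total: 57 + 1 = 58.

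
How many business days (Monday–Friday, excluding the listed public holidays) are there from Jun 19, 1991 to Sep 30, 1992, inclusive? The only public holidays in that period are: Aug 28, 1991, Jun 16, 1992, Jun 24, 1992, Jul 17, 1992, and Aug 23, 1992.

332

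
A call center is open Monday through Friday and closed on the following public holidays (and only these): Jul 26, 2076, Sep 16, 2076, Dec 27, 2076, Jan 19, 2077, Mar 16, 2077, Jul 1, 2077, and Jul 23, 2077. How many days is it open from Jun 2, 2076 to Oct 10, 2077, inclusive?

Jun 2, 2076 is a Tuesday.
From Jun 2, 2076 to Oct 10, 2077 is 496 days inclusive.
496 = 7 × 70 + 6, so there are 70 full weeks plus 6 extra days.
Each full week contributes 5 weekdays (Mon–Fri): 70 × 5 = 350.
The 6 extra days are Tuesday, Wednesday, Thursday, Friday, Saturday, Sunday — 4 of them qualify.
Total: 350 + 4 = 354.
Holidays: Jul 26, 2076 (Sun); Sep 16, 2076 (Wed); Dec 27, 2076 (Sun); Jan 19, 2077 (Tue); Mar 16, 2077 (Tue); Jul 1, 2077 (Thu); Jul 23, 2077 (Fri).
5 of the 7 holidays fall on weekdays; the rest are weekends and were already excluded.
Business days: 354 − 5 = 349.

349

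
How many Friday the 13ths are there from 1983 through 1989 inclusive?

Friday-the-13ths by year:
1983: May
1984: Jan, Apr, Jul
1985: Sep, Dec
1986: Jun
1987: Feb, Mar, Nov
1988: May
1989: Jan, Oct

13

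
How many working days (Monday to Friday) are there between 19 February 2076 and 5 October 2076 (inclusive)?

19 February 2076 is a Wednesday.
That's 230 days from start to end, counting both.
230 = 7 × 32 + 6, so there are 32 full weeks plus 6 extra days.
Each full week contributes 5 weekdays (Mon–Fri): 32 × 5 = 160.
The 6 extra days are Wednesday, Thursday, Friday, Saturday, Sunday, Monday — 4 of them qualify.
Total: 160 + 4 = 164.

164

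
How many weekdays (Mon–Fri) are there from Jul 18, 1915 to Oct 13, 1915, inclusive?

Jul 18, 1915 is a Sunday.
That's 88 days from start to end, counting both.
88 = 7 × 12 + 4, so there are 12 full weeks plus 4 extra days.
Each full week contributes 5 weekdays (Mon–Fri): 12 × 5 = 60.
The 4 extra days are Sun, Mon, Tue, Wed — 3 of them qualify.
Total: 60 + 3 = 63.

63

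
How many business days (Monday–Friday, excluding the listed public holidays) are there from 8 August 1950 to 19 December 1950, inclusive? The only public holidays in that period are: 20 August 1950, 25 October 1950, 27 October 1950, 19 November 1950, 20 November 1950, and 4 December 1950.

92

8 August 1950 is a Tuesday.
From 8 August 1950 to 19 December 1950 is 134 days inclusive.
134 = 7 × 19 + 1, so there are 19 full weeks plus 1 extra day.
Each full week contributes 5 weekdays (Mon–Fri): 19 × 5 = 95.
The 1 extra day is Tuesday — 1 of them qualifies.
Total: 95 + 1 = 96.
Holidays: 20 August 1950 (Sun); 25 October 1950 (Wed); 27 October 1950 (Fri); 19 November 1950 (Sun); 20 November 1950 (Mon); 4 December 1950 (Mon).
4 of the 6 holidays fall on weekdays; the rest are weekends and were already excluded.
Business days: 96 − 4 = 92.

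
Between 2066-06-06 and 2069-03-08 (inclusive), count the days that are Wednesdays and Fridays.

288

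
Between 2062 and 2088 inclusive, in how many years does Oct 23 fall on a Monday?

4

Day of week of October 23 in each year:
2062: Mon ✓, 2063: Tue, 2064: Thu, 2065: Fri, 2066: Sat, 2067: Sun, 2068: Tue, 2069: Wed, 2070: Thu, 2071: Fri, 2072: Sun, 2073: Mon ✓, 2074: Tue, 2075: Wed, 2076: Fri, 2077: Sat, 2078: Sun, 2079: Mon ✓, 2080: Wed, 2081: Thu, 2082: Fri, 2083: Sat, 2084: Mon ✓, 2085: Tue, 2086: Wed, 2087: Thu, 2088: Sat
Mondays: 2062, 2073, 2079, 2084.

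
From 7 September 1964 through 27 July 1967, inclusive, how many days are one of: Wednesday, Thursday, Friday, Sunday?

602

7 September 1964 is a Monday.
That's 1054 days from start to end, counting both.
1054 = 7 × 150 + 4, so there are 150 full weeks plus 4 extra days.
Each full week contributes 4 days from the set (Wed, Thu, Fri, Sun): 150 × 4 = 600.
The 4 extra days are Monday, Tuesday, Wednesday, Thursday — 2 of them qualify.
Total: 600 + 2 = 602.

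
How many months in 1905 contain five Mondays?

A month has five Mondays exactly when Monday falls within its first (length − 28) days.
Jan: 31 days, starts Sun → 5 of Sun, Mon, Tue ✓
Feb: 28 days, starts Wed → 5 of (none)
Mar: 31 days, starts Wed → 5 of Wed, Thu, Fri
Apr: 30 days, starts Sat → 5 of Sat, Sun
May: 31 days, starts Mon → 5 of Mon, Tue, Wed ✓
Jun: 30 days, starts Thu → 5 of Thu, Fri
Jul: 31 days, starts Sat → 5 of Sat, Sun, Mon ✓
Aug: 31 days, starts Tue → 5 of Tue, Wed, Thu
Sep: 30 days, starts Fri → 5 of Fri, Sat
Oct: 31 days, starts Sun → 5 of Sun, Mon, Tue ✓
Nov: 30 days, starts Wed → 5 of Wed, Thu
Dec: 31 days, starts Fri → 5 of Fri, Sat, Sun
Months with five Mondays: Jan, May, Jul, Oct.

4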